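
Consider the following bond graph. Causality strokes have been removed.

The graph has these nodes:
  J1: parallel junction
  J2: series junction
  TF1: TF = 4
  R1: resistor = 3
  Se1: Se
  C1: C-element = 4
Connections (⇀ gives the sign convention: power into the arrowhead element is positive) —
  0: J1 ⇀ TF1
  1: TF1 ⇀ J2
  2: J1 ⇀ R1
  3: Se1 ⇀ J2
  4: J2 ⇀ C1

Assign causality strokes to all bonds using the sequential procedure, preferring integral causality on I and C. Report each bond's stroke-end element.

β0 stroke→J1
β1 stroke→TF1
β2 stroke→R1
β3 stroke→J2
β4 stroke→J2

bond 3 →J2  (source Se1 imposes e)
bond 4 →J2  (prefer integral on C1)
bond 1 →TF1  (closing 1-jn rule on J2)
bond 0 →J1  (through TF1, causality passes straight; one stroke at TF1)
bond 2 →R1  (0-jn J1 has e-setter on 0)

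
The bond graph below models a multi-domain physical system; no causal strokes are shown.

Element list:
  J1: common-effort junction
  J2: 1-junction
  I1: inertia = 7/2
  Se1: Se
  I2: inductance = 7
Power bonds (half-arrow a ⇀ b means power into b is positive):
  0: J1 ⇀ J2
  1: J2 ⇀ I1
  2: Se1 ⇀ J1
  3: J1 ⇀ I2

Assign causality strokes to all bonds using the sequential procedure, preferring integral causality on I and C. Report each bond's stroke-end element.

#0 |J2
#1 |I1
#2 |J1
#3 |I2

b2 |J1  (Se1: effort source, stroke at far end)
b0 |J2  (0-jn J1 has e-setter on 2)
b3 |I2  (0-jn J1 has e-setter on 2)
b1 |I1  (closing 1-jn rule on J2)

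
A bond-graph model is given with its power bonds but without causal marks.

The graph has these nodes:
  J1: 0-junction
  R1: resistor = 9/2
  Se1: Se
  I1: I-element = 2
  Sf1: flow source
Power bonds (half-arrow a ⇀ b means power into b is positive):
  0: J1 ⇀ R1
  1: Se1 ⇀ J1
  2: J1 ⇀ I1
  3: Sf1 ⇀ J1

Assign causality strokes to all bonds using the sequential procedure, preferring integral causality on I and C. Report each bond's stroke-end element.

b1 stroke→J1  (source Se1 imposes e)
b3 stroke→Sf1  (Sf1 (Sf) sets flow on bond)
b0 stroke→R1  (common-e at J1 fixed by 1)
b2 stroke→I1  (common-e at J1 fixed by 1)

β0 stroke at R1
β1 stroke at J1
β2 stroke at I1
β3 stroke at Sf1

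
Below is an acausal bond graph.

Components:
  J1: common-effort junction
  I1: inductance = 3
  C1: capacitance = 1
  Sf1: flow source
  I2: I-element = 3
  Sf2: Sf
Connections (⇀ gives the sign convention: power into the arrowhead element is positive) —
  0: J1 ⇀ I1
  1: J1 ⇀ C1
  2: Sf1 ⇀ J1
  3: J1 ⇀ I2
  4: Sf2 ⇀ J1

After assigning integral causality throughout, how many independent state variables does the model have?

3  (C1, I1, I2 all integral)

b2 →Sf1  (Sf1: flow source, stroke at near end)
b4 →Sf2  (Sf2 fixes flow; stroke at Sf2)
b0 →I1  (prefer integral on I1)
b1 →J1  (C1 outputs effort q/C1)
b3 →I2  (0-jn J1 has e-setter on 1)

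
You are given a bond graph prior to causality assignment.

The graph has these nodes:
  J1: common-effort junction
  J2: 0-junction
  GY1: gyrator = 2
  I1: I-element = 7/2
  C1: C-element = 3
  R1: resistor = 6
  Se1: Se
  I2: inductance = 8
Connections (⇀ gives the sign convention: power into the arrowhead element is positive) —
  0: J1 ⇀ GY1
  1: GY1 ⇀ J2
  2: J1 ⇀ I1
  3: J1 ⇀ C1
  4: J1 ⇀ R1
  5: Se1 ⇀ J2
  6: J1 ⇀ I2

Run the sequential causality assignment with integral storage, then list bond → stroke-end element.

b5 stroke at J2  (Se1: effort source, stroke at far end)
b1 stroke at GY1  (J2 effort already set via bond 5)
b0 stroke at GY1  (GY1: gyrator matches bond 1)
b2 stroke at I1  (I1 integral (f out))
b3 stroke at J1  (C1 outputs effort q/C1)
b4 stroke at R1  (common-e at J1 fixed by 3)
b6 stroke at I2  (J1: bond 3 brought effort, rest push out)

b0 stroke→GY1
b1 stroke→GY1
b2 stroke→I1
b3 stroke→J1
b4 stroke→R1
b5 stroke→J2
b6 stroke→I2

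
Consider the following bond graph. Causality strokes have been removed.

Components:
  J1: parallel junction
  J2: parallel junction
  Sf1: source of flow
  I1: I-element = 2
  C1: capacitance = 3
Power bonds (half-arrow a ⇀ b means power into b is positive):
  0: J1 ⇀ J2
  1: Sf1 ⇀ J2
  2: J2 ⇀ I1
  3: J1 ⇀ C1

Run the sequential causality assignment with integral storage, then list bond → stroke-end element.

#1 |Sf1  (Sf1: flow source, stroke at near end)
#2 |I1  (I1 outputs flow p/I1)
#0 |J2  (closing 0-jn rule on J2)
#3 |J1  (only one effort-in slot at J1)

#0 stroke at J2
#1 stroke at Sf1
#2 stroke at I1
#3 stroke at J1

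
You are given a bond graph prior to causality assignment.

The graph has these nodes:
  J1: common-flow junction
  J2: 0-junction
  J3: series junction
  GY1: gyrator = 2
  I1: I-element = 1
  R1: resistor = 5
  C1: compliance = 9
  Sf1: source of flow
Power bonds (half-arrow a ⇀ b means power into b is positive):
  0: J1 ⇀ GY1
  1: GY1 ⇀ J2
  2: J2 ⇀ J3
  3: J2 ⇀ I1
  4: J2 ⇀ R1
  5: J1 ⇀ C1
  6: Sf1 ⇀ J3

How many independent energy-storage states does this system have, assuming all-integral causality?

2  (C1, I1 all integral)

β6 stroke at Sf1  (source Sf1 imposes f)
β2 stroke at J3  (J3: bond 6 brought flow, rest push out)
β3 stroke at I1  (prefer integral on I1)
β5 stroke at J1  (C1: C, integral causality)
β0 stroke at GY1  (only one flow-in slot at J1)
β1 stroke at GY1  (GY1: gyrator matches bond 0)
β4 stroke at J2  (J2 needs exactly one e-in)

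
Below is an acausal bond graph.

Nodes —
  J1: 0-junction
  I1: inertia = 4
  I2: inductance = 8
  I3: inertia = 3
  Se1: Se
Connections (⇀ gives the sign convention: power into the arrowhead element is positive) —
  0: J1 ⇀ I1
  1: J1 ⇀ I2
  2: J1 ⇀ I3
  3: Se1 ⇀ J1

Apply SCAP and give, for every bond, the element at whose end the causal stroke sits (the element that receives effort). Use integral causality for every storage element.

bond 0 stroke at I1
bond 1 stroke at I2
bond 2 stroke at I3
bond 3 stroke at J1

#3 |J1  (Se1 fixes effort; stroke away)
#0 |I1  (J1: bond 3 brought effort, rest push out)
#1 |I2  (common-e at J1 fixed by 3)
#2 |I3  (common-e at J1 fixed by 3)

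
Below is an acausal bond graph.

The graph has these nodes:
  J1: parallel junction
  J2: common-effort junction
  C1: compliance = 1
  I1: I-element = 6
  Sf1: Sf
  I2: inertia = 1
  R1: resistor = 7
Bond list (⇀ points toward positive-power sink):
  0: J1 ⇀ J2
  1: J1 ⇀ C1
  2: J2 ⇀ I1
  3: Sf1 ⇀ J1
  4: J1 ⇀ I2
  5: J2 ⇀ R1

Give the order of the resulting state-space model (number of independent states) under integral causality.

b3 →Sf1  (source Sf1 imposes f)
b1 →J1  (C1 integral (e out))
b0 →J2  (common-e at J1 fixed by 1)
b4 →I2  (0-jn J1 has e-setter on 1)
b2 →I1  (0-jn J2 has e-setter on 0)
b5 →R1  (common-e at J2 fixed by 0)

3  (C1, I1, I2 all integral)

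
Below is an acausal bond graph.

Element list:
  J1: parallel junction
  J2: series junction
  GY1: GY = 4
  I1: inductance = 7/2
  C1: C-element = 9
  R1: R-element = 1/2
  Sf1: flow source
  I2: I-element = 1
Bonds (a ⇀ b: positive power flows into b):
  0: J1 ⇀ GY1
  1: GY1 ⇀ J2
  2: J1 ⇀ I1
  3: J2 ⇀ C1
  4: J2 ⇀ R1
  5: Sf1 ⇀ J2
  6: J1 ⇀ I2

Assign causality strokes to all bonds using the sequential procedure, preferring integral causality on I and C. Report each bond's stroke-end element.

bond 5 |Sf1  (Sf1 (Sf) sets flow on bond)
bond 1 |J2  (common-f at J2 fixed by 5)
bond 3 |J2  (J2: bond 5 brought flow, rest push out)
bond 4 |J2  (common-f at J2 fixed by 5)
bond 0 |J1  (GY1 both-in/both-out from 1)
bond 2 |I1  (common-e at J1 fixed by 0)
bond 6 |I2  (common-e at J1 fixed by 0)

β0 stroke at J1
β1 stroke at J2
β2 stroke at I1
β3 stroke at J2
β4 stroke at J2
β5 stroke at Sf1
β6 stroke at I2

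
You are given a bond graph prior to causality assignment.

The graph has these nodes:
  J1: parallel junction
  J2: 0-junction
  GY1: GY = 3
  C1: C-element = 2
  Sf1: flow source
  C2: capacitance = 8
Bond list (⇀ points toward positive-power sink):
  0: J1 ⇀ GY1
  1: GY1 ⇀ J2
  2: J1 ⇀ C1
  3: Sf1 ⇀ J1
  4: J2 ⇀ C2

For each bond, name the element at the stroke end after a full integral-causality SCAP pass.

b0 stroke→GY1
b1 stroke→GY1
b2 stroke→J1
b3 stroke→Sf1
b4 stroke→J2

b3 |Sf1  (Sf1: flow source, stroke at near end)
b2 |J1  (C1 outputs effort q/C1)
b0 |GY1  (0-jn J1 has e-setter on 2)
b1 |GY1  (GY1: gyrator matches bond 0)
b4 |J2  (J2: last free bond brings effort in)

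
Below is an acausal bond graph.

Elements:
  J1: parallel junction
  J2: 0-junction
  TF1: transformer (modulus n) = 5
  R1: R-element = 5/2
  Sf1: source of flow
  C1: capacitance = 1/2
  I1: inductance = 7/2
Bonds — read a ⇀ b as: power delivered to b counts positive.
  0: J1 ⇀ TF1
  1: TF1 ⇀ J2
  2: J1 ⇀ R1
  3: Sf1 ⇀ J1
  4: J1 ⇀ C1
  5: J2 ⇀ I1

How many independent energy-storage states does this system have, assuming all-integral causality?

b3 stroke at Sf1  (Sf1 fixes flow; stroke at Sf1)
b4 stroke at J1  (C1 integral (e out))
b0 stroke at TF1  (0-jn J1 has e-setter on 4)
b2 stroke at R1  (common-e at J1 fixed by 4)
b1 stroke at J2  (TF TF1: opposite of bond 0)
b5 stroke at I1  (0-jn J2 has e-setter on 1)

2  (C1, I1 all integral)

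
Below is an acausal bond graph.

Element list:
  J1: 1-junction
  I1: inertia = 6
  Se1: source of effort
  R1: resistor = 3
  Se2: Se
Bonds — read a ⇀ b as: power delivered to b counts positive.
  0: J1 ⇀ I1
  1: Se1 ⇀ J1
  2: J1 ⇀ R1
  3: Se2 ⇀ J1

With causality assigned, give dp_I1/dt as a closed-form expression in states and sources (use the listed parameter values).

dp_I1/dt = E_Se1 + E_Se2 - p_I1/2

#1 |J1  (Se1: effort source, stroke at far end)
#3 |J1  (source Se2 imposes e)
#0 |I1  (I1 outputs flow p/I1)
#2 |J1  (J1 flow already set via bond 0)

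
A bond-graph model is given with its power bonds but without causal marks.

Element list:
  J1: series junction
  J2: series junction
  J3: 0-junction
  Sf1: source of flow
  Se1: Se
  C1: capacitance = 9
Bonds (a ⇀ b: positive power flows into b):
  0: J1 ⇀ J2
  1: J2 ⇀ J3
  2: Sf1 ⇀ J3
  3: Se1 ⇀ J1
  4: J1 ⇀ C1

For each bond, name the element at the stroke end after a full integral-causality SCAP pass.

bond 2 |Sf1  (source Sf1 imposes f)
bond 3 |J1  (Se1 (Se) sets effort on bond)
bond 1 |J3  (closing 0-jn rule on J3)
bond 0 |J2  (J2 flow already set via bond 1)
bond 4 |J1  (J1: bond 0 brought flow, rest push out)

b0 stroke→J2
b1 stroke→J3
b2 stroke→Sf1
b3 stroke→J1
b4 stroke→J1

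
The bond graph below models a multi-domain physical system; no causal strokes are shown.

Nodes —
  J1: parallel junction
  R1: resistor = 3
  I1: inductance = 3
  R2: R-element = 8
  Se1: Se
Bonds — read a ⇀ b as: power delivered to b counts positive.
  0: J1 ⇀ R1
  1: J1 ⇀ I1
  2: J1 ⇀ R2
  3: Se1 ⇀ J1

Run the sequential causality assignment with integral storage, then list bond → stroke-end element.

β0 →R1
β1 →I1
β2 →R2
β3 →J1

bond 3 stroke at J1  (Se1 fixes effort; stroke away)
bond 0 stroke at R1  (J1 effort already set via bond 3)
bond 1 stroke at I1  (J1 effort already set via bond 3)
bond 2 stroke at R2  (J1: bond 3 brought effort, rest push out)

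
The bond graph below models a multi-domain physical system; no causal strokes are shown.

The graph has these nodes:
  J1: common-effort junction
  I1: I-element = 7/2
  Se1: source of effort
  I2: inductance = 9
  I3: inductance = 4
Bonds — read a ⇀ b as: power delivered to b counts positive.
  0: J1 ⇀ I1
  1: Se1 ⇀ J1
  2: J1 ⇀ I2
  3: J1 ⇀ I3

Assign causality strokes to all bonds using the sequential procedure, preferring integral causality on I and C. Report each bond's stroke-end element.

β1 stroke at J1  (Se1: effort source, stroke at far end)
β0 stroke at I1  (common-e at J1 fixed by 1)
β2 stroke at I2  (J1: bond 1 brought effort, rest push out)
β3 stroke at I3  (0-jn J1 has e-setter on 1)

b0 stroke at I1
b1 stroke at J1
b2 stroke at I2
b3 stroke at I3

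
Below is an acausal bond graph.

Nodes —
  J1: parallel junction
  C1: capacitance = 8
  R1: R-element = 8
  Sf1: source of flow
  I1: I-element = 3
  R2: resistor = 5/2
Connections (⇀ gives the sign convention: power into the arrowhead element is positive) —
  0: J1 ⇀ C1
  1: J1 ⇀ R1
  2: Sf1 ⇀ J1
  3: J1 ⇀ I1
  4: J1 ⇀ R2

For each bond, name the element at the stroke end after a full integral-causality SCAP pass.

β0 stroke at J1
β1 stroke at R1
β2 stroke at Sf1
β3 stroke at I1
β4 stroke at R2

β2 |Sf1  (Sf1: flow source, stroke at near end)
β0 |J1  (prefer integral on C1)
β1 |R1  (common-e at J1 fixed by 0)
β3 |I1  (J1 effort already set via bond 0)
β4 |R2  (J1: bond 0 brought effort, rest push out)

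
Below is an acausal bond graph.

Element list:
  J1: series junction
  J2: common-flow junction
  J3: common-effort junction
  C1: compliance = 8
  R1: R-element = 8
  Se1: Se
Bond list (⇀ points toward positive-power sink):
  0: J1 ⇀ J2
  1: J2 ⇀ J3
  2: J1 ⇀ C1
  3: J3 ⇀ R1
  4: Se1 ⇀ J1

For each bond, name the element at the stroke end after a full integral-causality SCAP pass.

#0 stroke→J2
#1 stroke→J3
#2 stroke→J1
#3 stroke→R1
#4 stroke→J1

b4 →J1  (Se1: effort source, stroke at far end)
b2 →J1  (C1 outputs effort q/C1)
b0 →J2  (J1 needs exactly one f-in)
b1 →J3  (J2: last free bond brings flow in)
b3 →R1  (0-jn J3 has e-setter on 1)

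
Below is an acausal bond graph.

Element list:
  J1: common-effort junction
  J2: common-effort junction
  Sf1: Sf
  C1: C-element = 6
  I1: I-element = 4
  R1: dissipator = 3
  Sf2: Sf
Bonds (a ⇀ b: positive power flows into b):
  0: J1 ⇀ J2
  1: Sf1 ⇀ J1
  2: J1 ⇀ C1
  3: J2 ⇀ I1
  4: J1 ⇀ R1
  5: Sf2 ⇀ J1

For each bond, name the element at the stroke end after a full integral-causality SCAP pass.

#1 →Sf1  (Sf1: flow source, stroke at near end)
#5 →Sf2  (source Sf2 imposes f)
#2 →J1  (C1 outputs effort q/C1)
#0 →J2  (J1 effort already set via bond 2)
#4 →R1  (J1: bond 2 brought effort, rest push out)
#3 →I1  (common-e at J2 fixed by 0)

β0 stroke→J2
β1 stroke→Sf1
β2 stroke→J1
β3 stroke→I1
β4 stroke→R1
β5 stroke→Sf2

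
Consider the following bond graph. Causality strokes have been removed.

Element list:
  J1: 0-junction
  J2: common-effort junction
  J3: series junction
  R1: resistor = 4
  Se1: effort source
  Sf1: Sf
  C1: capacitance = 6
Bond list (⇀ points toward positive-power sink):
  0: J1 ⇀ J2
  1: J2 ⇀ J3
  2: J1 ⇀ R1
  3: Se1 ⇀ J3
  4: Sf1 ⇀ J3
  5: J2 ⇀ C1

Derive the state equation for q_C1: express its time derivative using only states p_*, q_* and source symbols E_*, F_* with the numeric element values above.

dq_C1/dt = -F_Sf1 - q_C1/24

b3 stroke→J3  (source Se1 imposes e)
b4 stroke→Sf1  (Sf1 (Sf) sets flow on bond)
b1 stroke→J3  (1-jn J3 has f-setter on 4)
b5 stroke→J2  (C1 outputs effort q/C1)
b0 stroke→J1  (0-jn J2 has e-setter on 5)
b2 stroke→R1  (common-e at J1 fixed by 0)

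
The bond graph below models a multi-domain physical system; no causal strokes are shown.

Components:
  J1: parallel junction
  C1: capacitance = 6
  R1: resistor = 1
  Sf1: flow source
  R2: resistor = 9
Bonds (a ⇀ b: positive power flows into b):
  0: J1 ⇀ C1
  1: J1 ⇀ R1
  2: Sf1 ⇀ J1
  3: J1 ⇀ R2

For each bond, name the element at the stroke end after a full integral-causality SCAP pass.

β0 stroke→J1
β1 stroke→R1
β2 stroke→Sf1
β3 stroke→R2

#2 stroke at Sf1  (Sf1 fixes flow; stroke at Sf1)
#0 stroke at J1  (prefer integral on C1)
#1 stroke at R1  (J1 effort already set via bond 0)
#3 stroke at R2  (J1 effort already set via bond 0)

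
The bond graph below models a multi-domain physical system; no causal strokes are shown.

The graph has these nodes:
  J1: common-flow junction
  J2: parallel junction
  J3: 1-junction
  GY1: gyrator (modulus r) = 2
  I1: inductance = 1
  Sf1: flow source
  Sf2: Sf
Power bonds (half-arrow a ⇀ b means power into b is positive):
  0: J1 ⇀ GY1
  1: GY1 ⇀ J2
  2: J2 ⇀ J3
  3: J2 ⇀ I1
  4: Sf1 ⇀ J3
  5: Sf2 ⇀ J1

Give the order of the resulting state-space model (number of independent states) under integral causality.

bond 4 →Sf1  (Sf1: flow source, stroke at near end)
bond 5 →Sf2  (Sf2: flow source, stroke at near end)
bond 0 →J1  (J1: bond 5 brought flow, rest push out)
bond 2 →J3  (J3 flow already set via bond 4)
bond 1 →J2  (GY1: gyrator matches bond 0)
bond 3 →I1  (0-jn J2 has e-setter on 1)

1  (I1 all integral)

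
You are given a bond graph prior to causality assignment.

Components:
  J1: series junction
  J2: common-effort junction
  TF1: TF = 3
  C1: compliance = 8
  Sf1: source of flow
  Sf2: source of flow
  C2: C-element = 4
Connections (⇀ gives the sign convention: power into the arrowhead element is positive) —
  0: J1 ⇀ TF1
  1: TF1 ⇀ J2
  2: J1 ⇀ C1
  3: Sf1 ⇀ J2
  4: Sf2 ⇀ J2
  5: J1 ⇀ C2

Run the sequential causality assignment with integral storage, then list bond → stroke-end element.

#0 |TF1
#1 |J2
#2 |J1
#3 |Sf1
#4 |Sf2
#5 |J1

bond 3 stroke at Sf1  (source Sf1 imposes f)
bond 4 stroke at Sf2  (Sf2: flow source, stroke at near end)
bond 1 stroke at J2  (J2 needs exactly one e-in)
bond 0 stroke at TF1  (through TF1, causality passes straight; one stroke at TF1)
bond 2 stroke at J1  (J1 flow already set via bond 0)
bond 5 stroke at J1  (J1: bond 0 brought flow, rest push out)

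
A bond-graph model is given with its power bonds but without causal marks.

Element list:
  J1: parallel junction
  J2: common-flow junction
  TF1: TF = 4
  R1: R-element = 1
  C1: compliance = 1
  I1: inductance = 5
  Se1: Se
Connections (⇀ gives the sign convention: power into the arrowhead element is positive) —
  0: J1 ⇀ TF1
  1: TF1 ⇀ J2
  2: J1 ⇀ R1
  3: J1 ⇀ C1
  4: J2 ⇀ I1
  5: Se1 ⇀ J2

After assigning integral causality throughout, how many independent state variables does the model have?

β5 stroke at J2  (source Se1 imposes e)
β3 stroke at J1  (prefer integral on C1)
β0 stroke at TF1  (common-e at J1 fixed by 3)
β2 stroke at R1  (J1 effort already set via bond 3)
β1 stroke at J2  (TF1 one-in-one-out from 0)
β4 stroke at I1  (J2: last free bond brings flow in)

2  (C1, I1 all integral)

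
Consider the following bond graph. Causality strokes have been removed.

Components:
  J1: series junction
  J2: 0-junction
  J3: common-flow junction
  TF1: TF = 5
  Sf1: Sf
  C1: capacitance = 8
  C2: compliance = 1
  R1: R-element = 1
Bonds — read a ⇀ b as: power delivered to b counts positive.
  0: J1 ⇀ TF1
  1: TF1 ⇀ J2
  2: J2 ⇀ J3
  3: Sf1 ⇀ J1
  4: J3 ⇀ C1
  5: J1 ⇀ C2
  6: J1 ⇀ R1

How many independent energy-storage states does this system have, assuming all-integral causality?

2  (C1, C2 all integral)

b3 |Sf1  (Sf1 fixes flow; stroke at Sf1)
b0 |J1  (common-f at J1 fixed by 3)
b5 |J1  (J1: bond 3 brought flow, rest push out)
b6 |J1  (common-f at J1 fixed by 3)
b1 |TF1  (through TF1, causality passes straight; one stroke at TF1)
b2 |J2  (J2 needs exactly one e-in)
b4 |J3  (J3 flow already set via bond 2)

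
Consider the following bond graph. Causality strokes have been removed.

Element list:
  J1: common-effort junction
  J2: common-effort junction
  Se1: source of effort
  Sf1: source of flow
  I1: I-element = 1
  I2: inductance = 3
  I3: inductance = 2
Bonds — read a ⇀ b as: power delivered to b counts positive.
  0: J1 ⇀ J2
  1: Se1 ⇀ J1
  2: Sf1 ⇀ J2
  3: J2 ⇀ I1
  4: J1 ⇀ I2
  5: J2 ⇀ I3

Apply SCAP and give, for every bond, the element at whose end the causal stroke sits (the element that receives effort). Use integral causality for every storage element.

#0 stroke at J2
#1 stroke at J1
#2 stroke at Sf1
#3 stroke at I1
#4 stroke at I2
#5 stroke at I3

b1 |J1  (Se1 fixes effort; stroke away)
b2 |Sf1  (Sf1: flow source, stroke at near end)
b0 |J2  (J1 effort already set via bond 1)
b4 |I2  (0-jn J1 has e-setter on 1)
b3 |I1  (common-e at J2 fixed by 0)
b5 |I3  (J2 effort already set via bond 0)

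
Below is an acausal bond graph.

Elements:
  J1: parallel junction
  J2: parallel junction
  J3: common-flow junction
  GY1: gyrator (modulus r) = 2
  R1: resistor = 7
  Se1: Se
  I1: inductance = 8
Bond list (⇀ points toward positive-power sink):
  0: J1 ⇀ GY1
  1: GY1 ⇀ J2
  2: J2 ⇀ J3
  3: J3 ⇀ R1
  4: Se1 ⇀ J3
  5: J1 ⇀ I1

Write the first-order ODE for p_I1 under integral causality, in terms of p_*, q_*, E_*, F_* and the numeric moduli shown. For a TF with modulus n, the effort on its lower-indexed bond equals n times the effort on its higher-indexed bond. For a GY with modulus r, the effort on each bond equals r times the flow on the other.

bond 4 stroke→J3  (Se1 (Se) sets effort on bond)
bond 5 stroke→I1  (I1 integral (f out))
bond 0 stroke→J1  (only one effort-in slot at J1)
bond 1 stroke→J2  (GY1 both-in/both-out from 0)
bond 2 stroke→J3  (J2: bond 1 brought effort, rest push out)
bond 3 stroke→R1  (J3: last free bond brings flow in)

dp_I1/dt = 2*E_Se1/7 - p_I1/14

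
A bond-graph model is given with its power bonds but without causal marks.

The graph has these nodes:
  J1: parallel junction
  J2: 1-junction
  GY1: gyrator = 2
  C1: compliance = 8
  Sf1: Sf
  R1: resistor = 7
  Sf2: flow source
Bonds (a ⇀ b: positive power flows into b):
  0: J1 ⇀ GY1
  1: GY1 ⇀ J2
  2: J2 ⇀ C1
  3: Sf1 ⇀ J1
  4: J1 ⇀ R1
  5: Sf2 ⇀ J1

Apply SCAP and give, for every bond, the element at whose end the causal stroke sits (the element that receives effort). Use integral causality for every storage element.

b0 →GY1
b1 →GY1
b2 →J2
b3 →Sf1
b4 →J1
b5 →Sf2

#3 stroke→Sf1  (Sf1 (Sf) sets flow on bond)
#5 stroke→Sf2  (Sf2 fixes flow; stroke at Sf2)
#2 stroke→J2  (prefer integral on C1)
#1 stroke→GY1  (only one flow-in slot at J2)
#0 stroke→GY1  (GY1 both-in/both-out from 1)
#4 stroke→J1  (closing 0-jn rule on J1)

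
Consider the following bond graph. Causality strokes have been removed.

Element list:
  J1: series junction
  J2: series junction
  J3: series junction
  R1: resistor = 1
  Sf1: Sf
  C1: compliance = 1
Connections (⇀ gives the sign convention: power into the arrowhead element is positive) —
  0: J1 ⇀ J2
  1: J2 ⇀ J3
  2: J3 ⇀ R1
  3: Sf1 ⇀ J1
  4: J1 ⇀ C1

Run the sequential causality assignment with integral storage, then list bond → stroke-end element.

b0 →J1
b1 →J2
b2 →J3
b3 →Sf1
b4 →J1

b3 stroke→Sf1  (Sf1 fixes flow; stroke at Sf1)
b0 stroke→J1  (J1: bond 3 brought flow, rest push out)
b4 stroke→J1  (J1 flow already set via bond 3)
b1 stroke→J2  (J2: bond 0 brought flow, rest push out)
b2 stroke→J3  (1-jn J3 has f-setter on 1)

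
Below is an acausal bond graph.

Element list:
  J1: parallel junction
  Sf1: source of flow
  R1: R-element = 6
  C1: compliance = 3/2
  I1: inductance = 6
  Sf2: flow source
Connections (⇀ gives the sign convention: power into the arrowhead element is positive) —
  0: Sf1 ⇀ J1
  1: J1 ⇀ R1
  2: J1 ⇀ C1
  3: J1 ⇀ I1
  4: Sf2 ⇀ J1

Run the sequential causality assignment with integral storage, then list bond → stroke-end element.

β0 stroke→Sf1
β1 stroke→R1
β2 stroke→J1
β3 stroke→I1
β4 stroke→Sf2

#0 stroke at Sf1  (Sf1 (Sf) sets flow on bond)
#4 stroke at Sf2  (source Sf2 imposes f)
#2 stroke at J1  (C1 outputs effort q/C1)
#1 stroke at R1  (J1: bond 2 brought effort, rest push out)
#3 stroke at I1  (common-e at J1 fixed by 2)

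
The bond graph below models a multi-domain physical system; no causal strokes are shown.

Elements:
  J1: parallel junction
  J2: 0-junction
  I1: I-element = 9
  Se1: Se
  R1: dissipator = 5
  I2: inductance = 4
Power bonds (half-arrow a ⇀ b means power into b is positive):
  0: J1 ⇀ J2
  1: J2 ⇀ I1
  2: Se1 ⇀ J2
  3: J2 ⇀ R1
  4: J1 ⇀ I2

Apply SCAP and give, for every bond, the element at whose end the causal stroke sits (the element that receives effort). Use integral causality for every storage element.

b2 stroke at J2  (Se1 (Se) sets effort on bond)
b0 stroke at J1  (J2: bond 2 brought effort, rest push out)
b1 stroke at I1  (0-jn J2 has e-setter on 2)
b3 stroke at R1  (0-jn J2 has e-setter on 2)
b4 stroke at I2  (J1: bond 0 brought effort, rest push out)

bond 0 stroke at J1
bond 1 stroke at I1
bond 2 stroke at J2
bond 3 stroke at R1
bond 4 stroke at I2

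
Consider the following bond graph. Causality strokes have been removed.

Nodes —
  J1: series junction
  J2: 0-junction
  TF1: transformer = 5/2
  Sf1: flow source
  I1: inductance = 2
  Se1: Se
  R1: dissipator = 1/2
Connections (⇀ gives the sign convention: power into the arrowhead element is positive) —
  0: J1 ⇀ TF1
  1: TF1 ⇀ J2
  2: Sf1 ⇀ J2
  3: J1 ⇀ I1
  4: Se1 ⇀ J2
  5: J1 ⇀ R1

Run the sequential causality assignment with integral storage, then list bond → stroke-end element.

#2 stroke at Sf1  (Sf1: flow source, stroke at near end)
#4 stroke at J2  (Se1 (Se) sets effort on bond)
#1 stroke at TF1  (J2: bond 4 brought effort, rest push out)
#0 stroke at J1  (TF1: transformer flips bond 1)
#3 stroke at I1  (I1 outputs flow p/I1)
#5 stroke at J1  (1-jn J1 has f-setter on 3)

β0 →J1
β1 →TF1
β2 →Sf1
β3 →I1
β4 →J2
β5 →J1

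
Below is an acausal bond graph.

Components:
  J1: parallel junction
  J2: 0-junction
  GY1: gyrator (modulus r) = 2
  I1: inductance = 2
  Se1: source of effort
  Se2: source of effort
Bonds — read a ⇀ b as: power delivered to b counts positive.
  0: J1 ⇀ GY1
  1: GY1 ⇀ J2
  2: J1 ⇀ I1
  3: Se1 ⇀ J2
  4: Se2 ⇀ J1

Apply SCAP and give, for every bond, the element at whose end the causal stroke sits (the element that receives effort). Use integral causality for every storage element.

#0 →GY1
#1 →GY1
#2 →I1
#3 →J2
#4 →J1

bond 3 →J2  (Se1 fixes effort; stroke away)
bond 4 →J1  (Se2: effort source, stroke at far end)
bond 0 →GY1  (J1: bond 4 brought effort, rest push out)
bond 2 →I1  (0-jn J1 has e-setter on 4)
bond 1 →GY1  (J2: bond 3 brought effort, rest push out)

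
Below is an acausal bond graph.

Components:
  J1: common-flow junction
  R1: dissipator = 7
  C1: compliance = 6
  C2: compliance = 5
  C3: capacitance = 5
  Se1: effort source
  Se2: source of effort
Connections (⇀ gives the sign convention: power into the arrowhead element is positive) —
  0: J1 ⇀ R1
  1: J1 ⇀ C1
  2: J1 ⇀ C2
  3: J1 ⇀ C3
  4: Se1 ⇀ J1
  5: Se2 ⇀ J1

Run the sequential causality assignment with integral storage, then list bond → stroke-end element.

#4 |J1  (Se1 fixes effort; stroke away)
#5 |J1  (source Se2 imposes e)
#1 |J1  (C1 integral (e out))
#2 |J1  (C2 integral (e out))
#3 |J1  (prefer integral on C3)
#0 |R1  (only one flow-in slot at J1)

#0 stroke at R1
#1 stroke at J1
#2 stroke at J1
#3 stroke at J1
#4 stroke at J1
#5 stroke at J1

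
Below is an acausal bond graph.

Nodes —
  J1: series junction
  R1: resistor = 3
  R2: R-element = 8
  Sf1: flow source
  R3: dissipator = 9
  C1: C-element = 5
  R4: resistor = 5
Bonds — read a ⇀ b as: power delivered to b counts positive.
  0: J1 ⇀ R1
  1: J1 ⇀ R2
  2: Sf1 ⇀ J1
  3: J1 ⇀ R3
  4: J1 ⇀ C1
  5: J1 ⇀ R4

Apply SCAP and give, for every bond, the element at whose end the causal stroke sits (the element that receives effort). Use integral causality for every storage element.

bond 0 |J1
bond 1 |J1
bond 2 |Sf1
bond 3 |J1
bond 4 |J1
bond 5 |J1

β2 stroke→Sf1  (source Sf1 imposes f)
β0 stroke→J1  (1-jn J1 has f-setter on 2)
β1 stroke→J1  (J1: bond 2 brought flow, rest push out)
β3 stroke→J1  (1-jn J1 has f-setter on 2)
β4 stroke→J1  (J1: bond 2 brought flow, rest push out)
β5 stroke→J1  (common-f at J1 fixed by 2)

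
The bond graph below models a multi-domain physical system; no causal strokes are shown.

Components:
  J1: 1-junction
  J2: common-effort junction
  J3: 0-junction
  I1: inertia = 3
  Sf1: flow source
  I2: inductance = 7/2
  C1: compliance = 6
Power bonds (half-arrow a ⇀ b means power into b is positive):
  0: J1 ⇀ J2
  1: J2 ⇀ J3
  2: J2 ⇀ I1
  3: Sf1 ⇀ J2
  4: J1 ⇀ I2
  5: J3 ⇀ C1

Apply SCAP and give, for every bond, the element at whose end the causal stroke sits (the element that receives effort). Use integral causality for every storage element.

bond 3 stroke at Sf1  (source Sf1 imposes f)
bond 2 stroke at I1  (I1 outputs flow p/I1)
bond 4 stroke at I2  (prefer integral on I2)
bond 0 stroke at J1  (1-jn J1 has f-setter on 4)
bond 1 stroke at J2  (closing 0-jn rule on J2)
bond 5 stroke at J3  (J3 needs exactly one e-in)

b0 stroke at J1
b1 stroke at J2
b2 stroke at I1
b3 stroke at Sf1
b4 stroke at I2
b5 stroke at J3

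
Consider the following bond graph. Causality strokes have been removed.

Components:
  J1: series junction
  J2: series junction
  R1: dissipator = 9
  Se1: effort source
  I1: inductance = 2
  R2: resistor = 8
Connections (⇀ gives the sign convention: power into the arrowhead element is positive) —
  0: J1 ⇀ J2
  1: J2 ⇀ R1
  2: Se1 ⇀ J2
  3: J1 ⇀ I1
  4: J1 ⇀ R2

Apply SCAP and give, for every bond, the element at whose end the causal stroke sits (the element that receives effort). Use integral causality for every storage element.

bond 0 stroke at J1
bond 1 stroke at J2
bond 2 stroke at J2
bond 3 stroke at I1
bond 4 stroke at J1

#2 stroke at J2  (source Se1 imposes e)
#3 stroke at I1  (I1 integral (f out))
#0 stroke at J1  (1-jn J1 has f-setter on 3)
#4 stroke at J1  (J1 flow already set via bond 3)
#1 stroke at J2  (common-f at J2 fixed by 0)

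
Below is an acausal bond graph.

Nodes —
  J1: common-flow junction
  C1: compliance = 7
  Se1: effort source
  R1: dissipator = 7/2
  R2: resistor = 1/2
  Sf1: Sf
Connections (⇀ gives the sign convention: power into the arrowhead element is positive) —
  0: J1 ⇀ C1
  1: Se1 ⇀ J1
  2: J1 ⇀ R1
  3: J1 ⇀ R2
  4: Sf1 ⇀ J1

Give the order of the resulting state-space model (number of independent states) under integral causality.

β1 →J1  (Se1 (Se) sets effort on bond)
β4 →Sf1  (source Sf1 imposes f)
β0 →J1  (1-jn J1 has f-setter on 4)
β2 →J1  (J1 flow already set via bond 4)
β3 →J1  (1-jn J1 has f-setter on 4)

1  (C1 all integral)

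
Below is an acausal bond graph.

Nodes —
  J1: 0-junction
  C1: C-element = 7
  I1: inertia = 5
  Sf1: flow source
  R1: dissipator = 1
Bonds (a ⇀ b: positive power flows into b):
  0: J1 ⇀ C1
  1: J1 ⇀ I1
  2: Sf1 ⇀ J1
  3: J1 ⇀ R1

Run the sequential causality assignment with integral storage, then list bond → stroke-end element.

b0 |J1
b1 |I1
b2 |Sf1
b3 |R1

#2 |Sf1  (Sf1 (Sf) sets flow on bond)
#0 |J1  (C1 outputs effort q/C1)
#1 |I1  (J1 effort already set via bond 0)
#3 |R1  (J1 effort already set via bond 0)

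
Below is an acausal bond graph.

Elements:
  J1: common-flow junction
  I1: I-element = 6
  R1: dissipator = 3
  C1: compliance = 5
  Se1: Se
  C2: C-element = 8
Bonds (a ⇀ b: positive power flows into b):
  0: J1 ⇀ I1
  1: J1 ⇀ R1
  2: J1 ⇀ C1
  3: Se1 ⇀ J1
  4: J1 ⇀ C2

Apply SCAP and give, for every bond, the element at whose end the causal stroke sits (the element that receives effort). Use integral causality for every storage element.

bond 0 stroke→I1
bond 1 stroke→J1
bond 2 stroke→J1
bond 3 stroke→J1
bond 4 stroke→J1

bond 3 →J1  (Se1 fixes effort; stroke away)
bond 0 →I1  (I1: I, integral causality)
bond 1 →J1  (common-f at J1 fixed by 0)
bond 2 →J1  (J1 flow already set via bond 0)
bond 4 →J1  (J1 flow already set via bond 0)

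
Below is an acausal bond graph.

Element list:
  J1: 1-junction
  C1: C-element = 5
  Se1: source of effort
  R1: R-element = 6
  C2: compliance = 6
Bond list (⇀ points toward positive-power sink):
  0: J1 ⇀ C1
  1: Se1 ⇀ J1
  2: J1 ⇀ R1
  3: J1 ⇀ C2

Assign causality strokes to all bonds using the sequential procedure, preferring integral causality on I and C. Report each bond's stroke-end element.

b1 →J1  (Se1 (Se) sets effort on bond)
b0 →J1  (C1: C, integral causality)
b3 →J1  (C2 integral (e out))
b2 →R1  (J1: last free bond brings flow in)

bond 0 stroke at J1
bond 1 stroke at J1
bond 2 stroke at R1
bond 3 stroke at J1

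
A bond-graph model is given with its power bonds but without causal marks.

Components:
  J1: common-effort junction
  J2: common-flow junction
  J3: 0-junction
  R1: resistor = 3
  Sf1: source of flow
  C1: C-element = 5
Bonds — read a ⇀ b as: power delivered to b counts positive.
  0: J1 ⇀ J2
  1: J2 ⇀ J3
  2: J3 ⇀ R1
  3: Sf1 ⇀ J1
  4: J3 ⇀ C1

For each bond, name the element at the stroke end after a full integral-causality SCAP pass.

b0 stroke at J1
b1 stroke at J2
b2 stroke at R1
b3 stroke at Sf1
b4 stroke at J3

b3 stroke at Sf1  (Sf1 (Sf) sets flow on bond)
b0 stroke at J1  (J1 needs exactly one e-in)
b1 stroke at J2  (1-jn J2 has f-setter on 0)
b4 stroke at J3  (C1 outputs effort q/C1)
b2 stroke at R1  (common-e at J3 fixed by 4)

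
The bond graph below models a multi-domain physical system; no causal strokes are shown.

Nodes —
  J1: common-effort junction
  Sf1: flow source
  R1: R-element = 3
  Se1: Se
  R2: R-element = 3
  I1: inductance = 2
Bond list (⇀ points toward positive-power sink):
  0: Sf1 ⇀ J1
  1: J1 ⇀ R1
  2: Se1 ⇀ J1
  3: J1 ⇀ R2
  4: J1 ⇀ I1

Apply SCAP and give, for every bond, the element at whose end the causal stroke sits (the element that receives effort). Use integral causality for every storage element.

b0 |Sf1
b1 |R1
b2 |J1
b3 |R2
b4 |I1

bond 0 |Sf1  (Sf1 fixes flow; stroke at Sf1)
bond 2 |J1  (source Se1 imposes e)
bond 1 |R1  (J1: bond 2 brought effort, rest push out)
bond 3 |R2  (common-e at J1 fixed by 2)
bond 4 |I1  (J1: bond 2 brought effort, rest push out)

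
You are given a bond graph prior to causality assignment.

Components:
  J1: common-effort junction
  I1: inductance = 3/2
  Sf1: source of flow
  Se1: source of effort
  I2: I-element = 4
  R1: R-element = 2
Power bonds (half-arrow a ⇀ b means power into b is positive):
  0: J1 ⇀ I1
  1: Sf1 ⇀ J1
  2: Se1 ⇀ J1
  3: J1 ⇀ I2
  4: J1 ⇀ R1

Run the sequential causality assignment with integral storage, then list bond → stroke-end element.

b0 |I1
b1 |Sf1
b2 |J1
b3 |I2
b4 |R1

#1 stroke at Sf1  (Sf1: flow source, stroke at near end)
#2 stroke at J1  (Se1 fixes effort; stroke away)
#0 stroke at I1  (0-jn J1 has e-setter on 2)
#3 stroke at I2  (J1 effort already set via bond 2)
#4 stroke at R1  (J1: bond 2 brought effort, rest push out)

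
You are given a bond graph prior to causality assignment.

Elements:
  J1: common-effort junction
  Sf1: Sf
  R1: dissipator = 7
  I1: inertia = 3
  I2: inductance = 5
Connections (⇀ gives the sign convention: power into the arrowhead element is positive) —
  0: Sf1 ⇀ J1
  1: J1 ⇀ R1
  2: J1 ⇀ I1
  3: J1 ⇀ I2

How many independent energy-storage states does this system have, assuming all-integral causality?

b0 stroke→Sf1  (Sf1 (Sf) sets flow on bond)
b2 stroke→I1  (I1: I, integral causality)
b3 stroke→I2  (I2: I, integral causality)
b1 stroke→J1  (J1: last free bond brings effort in)

2  (I1, I2 all integral)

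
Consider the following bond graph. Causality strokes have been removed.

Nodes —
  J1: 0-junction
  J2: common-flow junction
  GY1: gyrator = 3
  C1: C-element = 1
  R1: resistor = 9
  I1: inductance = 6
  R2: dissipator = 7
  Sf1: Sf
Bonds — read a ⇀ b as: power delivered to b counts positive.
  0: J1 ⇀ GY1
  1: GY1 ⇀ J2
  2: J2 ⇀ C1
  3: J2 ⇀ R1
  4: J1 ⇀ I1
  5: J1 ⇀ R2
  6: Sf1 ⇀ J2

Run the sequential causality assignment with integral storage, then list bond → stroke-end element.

b6 stroke→Sf1  (source Sf1 imposes f)
b1 stroke→J2  (J2: bond 6 brought flow, rest push out)
b2 stroke→J2  (J2: bond 6 brought flow, rest push out)
b3 stroke→J2  (common-f at J2 fixed by 6)
b0 stroke→J1  (GY GY1: same side as bond 1)
b4 stroke→I1  (0-jn J1 has e-setter on 0)
b5 stroke→R2  (J1 effort already set via bond 0)

β0 stroke→J1
β1 stroke→J2
β2 stroke→J2
β3 stroke→J2
β4 stroke→I1
β5 stroke→R2
β6 stroke→Sf1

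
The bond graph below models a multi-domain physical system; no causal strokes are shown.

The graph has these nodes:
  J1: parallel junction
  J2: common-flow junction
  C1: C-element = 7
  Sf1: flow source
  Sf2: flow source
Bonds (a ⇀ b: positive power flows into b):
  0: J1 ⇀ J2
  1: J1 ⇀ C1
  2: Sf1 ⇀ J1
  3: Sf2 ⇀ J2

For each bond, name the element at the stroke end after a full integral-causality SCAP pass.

bond 2 →Sf1  (source Sf1 imposes f)
bond 3 →Sf2  (Sf2: flow source, stroke at near end)
bond 0 →J2  (common-f at J2 fixed by 3)
bond 1 →J1  (closing 0-jn rule on J1)

b0 →J2
b1 →J1
b2 →Sf1
b3 →Sf2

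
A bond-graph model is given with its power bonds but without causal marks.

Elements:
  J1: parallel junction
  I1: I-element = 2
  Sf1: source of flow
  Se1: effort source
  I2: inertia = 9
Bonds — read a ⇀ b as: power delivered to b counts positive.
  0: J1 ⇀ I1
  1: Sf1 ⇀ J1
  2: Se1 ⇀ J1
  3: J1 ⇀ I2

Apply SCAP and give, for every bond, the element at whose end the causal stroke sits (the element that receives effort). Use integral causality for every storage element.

b0 stroke→I1
b1 stroke→Sf1
b2 stroke→J1
b3 stroke→I2

bond 1 stroke at Sf1  (Sf1 (Sf) sets flow on bond)
bond 2 stroke at J1  (source Se1 imposes e)
bond 0 stroke at I1  (common-e at J1 fixed by 2)
bond 3 stroke at I2  (J1 effort already set via bond 2)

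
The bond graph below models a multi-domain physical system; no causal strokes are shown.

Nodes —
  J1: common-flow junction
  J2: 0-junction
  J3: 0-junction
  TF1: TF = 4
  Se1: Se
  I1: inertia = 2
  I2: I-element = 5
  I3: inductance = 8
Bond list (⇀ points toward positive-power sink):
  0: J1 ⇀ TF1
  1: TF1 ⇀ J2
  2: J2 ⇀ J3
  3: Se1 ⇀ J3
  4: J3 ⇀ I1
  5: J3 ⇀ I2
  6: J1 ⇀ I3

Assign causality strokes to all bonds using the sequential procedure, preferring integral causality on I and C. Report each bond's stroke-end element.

#3 |J3  (Se1: effort source, stroke at far end)
#2 |J2  (common-e at J3 fixed by 3)
#4 |I1  (0-jn J3 has e-setter on 3)
#5 |I2  (0-jn J3 has e-setter on 3)
#1 |TF1  (common-e at J2 fixed by 2)
#0 |J1  (TF1: transformer flips bond 1)
#6 |I3  (J1 needs exactly one f-in)

b0 →J1
b1 →TF1
b2 →J2
b3 →J3
b4 →I1
b5 →I2
b6 →I3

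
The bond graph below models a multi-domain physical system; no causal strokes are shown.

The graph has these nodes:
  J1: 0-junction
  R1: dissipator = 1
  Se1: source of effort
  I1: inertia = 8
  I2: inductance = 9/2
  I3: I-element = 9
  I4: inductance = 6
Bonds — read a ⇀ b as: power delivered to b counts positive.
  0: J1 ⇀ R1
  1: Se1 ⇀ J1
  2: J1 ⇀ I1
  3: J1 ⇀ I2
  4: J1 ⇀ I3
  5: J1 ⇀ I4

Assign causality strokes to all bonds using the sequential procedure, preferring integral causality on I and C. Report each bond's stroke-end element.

bond 0 →R1
bond 1 →J1
bond 2 →I1
bond 3 →I2
bond 4 →I3
bond 5 →I4

β1 stroke→J1  (source Se1 imposes e)
β0 stroke→R1  (0-jn J1 has e-setter on 1)
β2 stroke→I1  (J1: bond 1 brought effort, rest push out)
β3 stroke→I2  (J1: bond 1 brought effort, rest push out)
β4 stroke→I3  (J1 effort already set via bond 1)
β5 stroke→I4  (J1 effort already set via bond 1)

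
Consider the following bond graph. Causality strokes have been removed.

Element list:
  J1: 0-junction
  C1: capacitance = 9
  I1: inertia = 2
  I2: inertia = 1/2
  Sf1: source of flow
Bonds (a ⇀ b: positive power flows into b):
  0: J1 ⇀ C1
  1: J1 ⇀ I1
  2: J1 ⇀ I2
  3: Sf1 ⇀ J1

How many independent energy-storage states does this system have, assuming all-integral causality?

3  (C1, I1, I2 all integral)

bond 3 →Sf1  (source Sf1 imposes f)
bond 0 →J1  (C1: C, integral causality)
bond 1 →I1  (0-jn J1 has e-setter on 0)
bond 2 →I2  (common-e at J1 fixed by 0)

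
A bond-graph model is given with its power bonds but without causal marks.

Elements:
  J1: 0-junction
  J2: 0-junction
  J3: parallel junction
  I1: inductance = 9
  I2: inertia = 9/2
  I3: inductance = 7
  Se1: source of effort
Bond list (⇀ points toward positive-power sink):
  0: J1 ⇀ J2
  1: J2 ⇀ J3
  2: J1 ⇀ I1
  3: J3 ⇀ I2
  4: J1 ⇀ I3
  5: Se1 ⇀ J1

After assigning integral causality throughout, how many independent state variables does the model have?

b5 stroke→J1  (Se1 (Se) sets effort on bond)
b0 stroke→J2  (J1: bond 5 brought effort, rest push out)
b2 stroke→I1  (common-e at J1 fixed by 5)
b4 stroke→I3  (0-jn J1 has e-setter on 5)
b1 stroke→J3  (J2: bond 0 brought effort, rest push out)
b3 stroke→I2  (J3 effort already set via bond 1)

3  (I1, I2, I3 all integral)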